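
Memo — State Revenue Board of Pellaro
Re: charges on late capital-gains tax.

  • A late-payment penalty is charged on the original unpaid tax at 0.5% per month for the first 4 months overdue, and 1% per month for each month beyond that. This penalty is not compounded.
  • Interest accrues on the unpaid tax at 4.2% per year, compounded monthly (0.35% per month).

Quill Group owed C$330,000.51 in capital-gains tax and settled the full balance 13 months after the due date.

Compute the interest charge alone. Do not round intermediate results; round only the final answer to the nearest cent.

Interest: C$330,000.51 × ((1 + 0.0035)^13 − 1) = C$330,000.51 × 0.0464679… = C$15,334.4209…

C$15,334.42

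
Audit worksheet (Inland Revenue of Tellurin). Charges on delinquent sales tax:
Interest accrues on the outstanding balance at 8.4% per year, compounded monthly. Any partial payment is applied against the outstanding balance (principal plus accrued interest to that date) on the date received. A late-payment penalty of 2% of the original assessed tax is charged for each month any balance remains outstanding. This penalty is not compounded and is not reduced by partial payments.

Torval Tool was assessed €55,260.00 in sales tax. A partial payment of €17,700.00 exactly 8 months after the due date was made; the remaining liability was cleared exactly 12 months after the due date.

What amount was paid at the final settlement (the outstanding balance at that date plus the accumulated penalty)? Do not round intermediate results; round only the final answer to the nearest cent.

€55,146.36

Monthly rate = 8.4% ÷ 12 = 0.7%
Balance at month 8: €55,260.0000 × (1 + 0.007)^8 = €58,431.4475…
After €17,700.00 payment: €58,431.4475… − €17,700.00 = €40,731.4475…
Balance at month 12: €40,731.4475… × (1 + 0.007)^4 = €41,883.9591…
Penalty: 12 × 2% × €55,260.00 = €13,262.40
Final settlement = outstanding balance + penalty = €41,883.9591… + €13,262.40 = €55,146.36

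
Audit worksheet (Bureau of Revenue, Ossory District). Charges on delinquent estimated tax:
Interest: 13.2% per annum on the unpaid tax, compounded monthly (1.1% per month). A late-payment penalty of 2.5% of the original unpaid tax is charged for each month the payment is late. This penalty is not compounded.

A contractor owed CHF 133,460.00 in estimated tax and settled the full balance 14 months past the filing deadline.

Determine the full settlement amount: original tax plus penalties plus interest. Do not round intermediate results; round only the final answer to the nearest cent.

CHF 202,260.03

Late-payment penalty = 2.5% × CHF 133,460.00 × 14 mo = CHF 46,711.00
Interest: CHF 133,460.00 × ((1 + 0.011)^14 − 1) = CHF 133,460.00 × 0.1655105… = CHF 22,089.0270…
Total = CHF 133,460.00 + CHF 46,711.0000 + CHF 22,089.0270… = CHF 202,260.03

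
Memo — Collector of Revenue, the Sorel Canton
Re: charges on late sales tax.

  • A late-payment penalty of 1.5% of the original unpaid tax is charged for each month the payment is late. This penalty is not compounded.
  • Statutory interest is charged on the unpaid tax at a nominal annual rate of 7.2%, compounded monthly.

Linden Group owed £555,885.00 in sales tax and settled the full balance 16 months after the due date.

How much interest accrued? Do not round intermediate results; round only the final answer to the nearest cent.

£55,834.95

Interest (7.2%/yr ÷ 12 = 0.6%/month): £555,885.00 × ((1 + 0.006)^16 − 1) = £55,834.9533…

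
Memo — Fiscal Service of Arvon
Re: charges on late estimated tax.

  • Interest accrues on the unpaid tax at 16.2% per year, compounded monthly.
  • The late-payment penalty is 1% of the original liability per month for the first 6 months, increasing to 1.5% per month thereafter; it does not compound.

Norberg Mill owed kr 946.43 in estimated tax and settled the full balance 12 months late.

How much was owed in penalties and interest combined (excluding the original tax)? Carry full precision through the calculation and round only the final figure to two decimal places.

kr 307.20

Penalty, months 1–6: 6 × 1% × kr 946.43 = kr 56.79…
Penalty, months 7–12: 6 × 1.5% × kr 946.43 = kr 85.18…
Interest (16.2%/yr ÷ 12 = 1.35%/month): kr 946.43 × ((1 + 0.0135)^12 − 1) = kr 165.2340…
Penalties + interest = kr 141.9645 + kr 165.2340… = kr 307.20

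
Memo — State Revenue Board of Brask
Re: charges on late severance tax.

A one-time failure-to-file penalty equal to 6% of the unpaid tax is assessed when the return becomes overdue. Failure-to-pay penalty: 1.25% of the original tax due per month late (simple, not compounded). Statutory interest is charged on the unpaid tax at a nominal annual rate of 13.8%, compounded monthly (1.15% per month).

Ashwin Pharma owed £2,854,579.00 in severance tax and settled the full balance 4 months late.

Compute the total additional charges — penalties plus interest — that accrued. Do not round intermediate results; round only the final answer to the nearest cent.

Failure-to-file penalty: 6% × £2,854,579.00 = £171,274.74
Failure-to-pay penalty = 1.25% × £2,854,579.00 × 4 mo = £142,728.95
Interest: £2,854,579.00 × ((1 + 0.0115)^4 − 1) = £2,854,579.00 × 0.0467996… = £133,593.1582…
Penalties + interest = £314,003.6900 + £133,593.1582… = £447,596.85

£447,596.85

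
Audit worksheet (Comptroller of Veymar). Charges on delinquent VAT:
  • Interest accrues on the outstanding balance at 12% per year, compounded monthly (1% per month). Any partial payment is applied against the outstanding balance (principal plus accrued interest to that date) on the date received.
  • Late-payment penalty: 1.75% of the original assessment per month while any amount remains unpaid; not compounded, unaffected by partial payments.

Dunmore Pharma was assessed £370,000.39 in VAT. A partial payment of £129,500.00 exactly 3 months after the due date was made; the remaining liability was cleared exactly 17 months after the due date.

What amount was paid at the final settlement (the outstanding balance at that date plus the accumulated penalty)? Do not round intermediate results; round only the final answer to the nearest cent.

£399,411.31

Balance at month 3: £370,000.3900 × (1 + 0.01)^3 = £381,211.7718…
After £129,500.00 payment: £381,211.7718… − £129,500.00 = £251,711.7718…
Balance at month 17: £251,711.7718… × (1 + 0.01)^14 = £289,336.1909…
Penalty: 17 × 1.75% × £370,000.39 = £110,075.12…
Final settlement = outstanding balance + penalty = £289,336.1909… + £110,075.12… = £399,411.31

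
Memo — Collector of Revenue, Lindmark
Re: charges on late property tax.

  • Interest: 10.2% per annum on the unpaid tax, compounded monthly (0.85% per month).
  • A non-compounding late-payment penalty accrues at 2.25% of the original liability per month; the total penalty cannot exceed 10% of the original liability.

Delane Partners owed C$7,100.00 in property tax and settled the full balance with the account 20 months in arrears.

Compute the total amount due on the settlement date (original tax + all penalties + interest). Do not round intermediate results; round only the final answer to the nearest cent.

C$9,119.62

Penalty (uncapped): 20 × 2.25% × C$7,100.00 = C$3,195.00; cap = 10% × C$7,100.00 = C$710.00 → penalty = C$710.00
Interest: C$7,100.00 × ((1 + 0.0085)^20 − 1) = C$7,100.00 × 0.1844536… = C$1,309.6205…
Total = C$7,100.00 + C$710.0000 + C$1,309.6205… = C$9,119.62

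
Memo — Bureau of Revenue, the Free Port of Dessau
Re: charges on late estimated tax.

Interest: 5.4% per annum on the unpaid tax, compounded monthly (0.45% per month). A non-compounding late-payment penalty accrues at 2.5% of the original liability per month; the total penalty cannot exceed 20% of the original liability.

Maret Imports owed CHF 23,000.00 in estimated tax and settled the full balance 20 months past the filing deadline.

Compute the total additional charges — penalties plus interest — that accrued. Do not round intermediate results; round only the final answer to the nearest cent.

Penalty (uncapped): 20 × 2.5% × CHF 23,000.00 = CHF 11,500.00; cap = 20% × CHF 23,000.00 = CHF 4,600.00 → penalty = CHF 4,600.00
Interest: CHF 23,000.00 × ((1 + 0.0045)^20 − 1) = CHF 23,000.00 × 0.0939534… = CHF 2,160.9282…
Penalties + interest = CHF 4,600.0000 + CHF 2,160.9282… = CHF 6,760.93

CHF 6,760.93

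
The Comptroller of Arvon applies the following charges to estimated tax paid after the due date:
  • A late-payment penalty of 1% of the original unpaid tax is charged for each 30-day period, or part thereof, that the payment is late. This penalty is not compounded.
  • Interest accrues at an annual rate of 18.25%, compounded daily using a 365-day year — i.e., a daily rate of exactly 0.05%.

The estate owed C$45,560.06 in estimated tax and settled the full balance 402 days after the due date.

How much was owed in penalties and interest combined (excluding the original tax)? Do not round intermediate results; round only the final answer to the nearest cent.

Penalty periods: ⌈402/30⌉ = 14; penalty = 14 × 1% × C$45,560.06 = C$6,378.41…
Interest: C$45,560.06 × ((1 + 0.0005)^402 − 1) = C$45,560.06 × 0.22256336… = C$10,139.9999…
Penalties + interest = C$6,378.4084 + C$10,139.9999… = C$16,518.41

C$16,518.41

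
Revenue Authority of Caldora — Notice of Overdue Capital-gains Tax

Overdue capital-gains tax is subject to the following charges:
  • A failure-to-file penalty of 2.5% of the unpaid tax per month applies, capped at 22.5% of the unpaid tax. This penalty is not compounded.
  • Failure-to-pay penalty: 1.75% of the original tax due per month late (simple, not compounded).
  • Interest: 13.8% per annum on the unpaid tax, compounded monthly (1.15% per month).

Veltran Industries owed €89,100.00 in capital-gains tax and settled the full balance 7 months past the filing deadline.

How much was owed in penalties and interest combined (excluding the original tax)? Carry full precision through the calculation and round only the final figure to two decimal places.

€33,932.05

Failure-to-file: 7 × 2.5% × €89,100.00 = €15,592.50 (under the 22.5% cap)
Failure-to-pay penalty = 1.75% × €89,100.00 × 7 mo = €10,914.75
Interest: €89,100.00 × ((1 + 0.0115)^7 − 1) = €89,100.00 × 0.0833311… = €7,424.8007…
Penalties + interest = €26,507.2500 + €7,424.8007… = €33,932.05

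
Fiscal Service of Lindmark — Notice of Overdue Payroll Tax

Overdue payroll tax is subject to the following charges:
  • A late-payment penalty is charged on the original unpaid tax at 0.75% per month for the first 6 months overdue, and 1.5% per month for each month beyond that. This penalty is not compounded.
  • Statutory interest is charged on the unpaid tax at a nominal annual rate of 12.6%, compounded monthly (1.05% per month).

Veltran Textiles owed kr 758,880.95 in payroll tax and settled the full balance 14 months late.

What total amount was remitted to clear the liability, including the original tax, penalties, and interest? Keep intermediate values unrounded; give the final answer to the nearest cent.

kr 1,003,594.67

Penalty, months 1–6: 6 × 0.75% × kr 758,880.95 = kr 34,149.64…
Penalty, months 7–14: 8 × 1.5% × kr 758,880.95 = kr 91,065.71…
Interest: kr 758,880.95 × ((1 + 0.0105)^14 − 1) = kr 758,880.95 × 0.1574666… = kr 119,498.3668…
Total = kr 758,880.95 + kr 125,215.3568… + kr 119,498.3668… = kr 1,003,594.67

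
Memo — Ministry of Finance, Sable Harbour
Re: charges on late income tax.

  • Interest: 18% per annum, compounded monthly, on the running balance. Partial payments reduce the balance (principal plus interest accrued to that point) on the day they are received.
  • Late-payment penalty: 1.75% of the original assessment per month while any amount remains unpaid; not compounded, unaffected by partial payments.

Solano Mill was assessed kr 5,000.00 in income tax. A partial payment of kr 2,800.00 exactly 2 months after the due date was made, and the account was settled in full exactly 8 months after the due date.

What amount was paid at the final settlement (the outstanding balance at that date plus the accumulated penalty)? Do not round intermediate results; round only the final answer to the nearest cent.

kr 3,270.82

Monthly rate = 18% ÷ 12 = 1.5%
Balance at month 2: kr 5,000.0000 × (1 + 0.015)^2 = kr 5,151.1250
After kr 2,800.00 payment: kr 5,151.1250 − kr 2,800.00 = kr 2,351.1250
Balance at month 8: kr 2,351.1250 × (1 + 0.015)^6 = kr 2,570.8218…
Penalty: 8 × 1.75% × kr 5,000.00 = kr 700.00
Final settlement = outstanding balance + penalty = kr 2,570.8218… + kr 700.00 = kr 3,270.82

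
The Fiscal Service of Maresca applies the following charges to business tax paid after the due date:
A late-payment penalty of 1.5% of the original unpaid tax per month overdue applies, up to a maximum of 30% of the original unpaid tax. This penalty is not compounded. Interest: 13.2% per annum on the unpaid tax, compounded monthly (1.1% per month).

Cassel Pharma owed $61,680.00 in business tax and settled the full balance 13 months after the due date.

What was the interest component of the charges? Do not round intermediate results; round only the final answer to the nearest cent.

$9,426.51

Interest: $61,680.00 × ((1 + 0.011)^13 − 1) = $61,680.00 × 0.1528293… = $9,426.5140…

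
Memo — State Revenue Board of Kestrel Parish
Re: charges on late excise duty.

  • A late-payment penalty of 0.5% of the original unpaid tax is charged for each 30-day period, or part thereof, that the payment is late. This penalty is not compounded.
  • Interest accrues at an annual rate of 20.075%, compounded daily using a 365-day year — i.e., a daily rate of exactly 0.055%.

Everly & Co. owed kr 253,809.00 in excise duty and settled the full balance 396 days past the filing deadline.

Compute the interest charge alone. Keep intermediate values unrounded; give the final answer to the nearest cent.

kr 61,742.58

Interest: kr 253,809.00 × ((1 + 0.00055)^396 − 1) = kr 253,809.00 × 0.24326393… = kr 61,742.5760…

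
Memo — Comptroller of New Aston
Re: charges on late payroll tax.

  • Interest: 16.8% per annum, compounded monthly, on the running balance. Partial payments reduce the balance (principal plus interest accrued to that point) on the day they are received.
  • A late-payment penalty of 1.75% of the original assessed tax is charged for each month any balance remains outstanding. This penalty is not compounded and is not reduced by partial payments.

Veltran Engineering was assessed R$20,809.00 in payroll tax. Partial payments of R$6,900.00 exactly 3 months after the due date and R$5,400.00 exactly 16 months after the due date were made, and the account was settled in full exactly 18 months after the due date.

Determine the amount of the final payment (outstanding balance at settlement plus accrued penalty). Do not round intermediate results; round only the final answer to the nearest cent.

Monthly rate = 16.8% ÷ 12 = 1.4%
Balance at month 3: R$20,809.0000 × (1 + 0.014)^3 = R$21,695.2708…
After R$6,900.00 payment: R$21,695.2708… − R$6,900.00 = R$14,795.2708…
Balance at month 16: R$14,795.2708… × (1 + 0.014)^13 = R$17,726.2281…
After R$5,400.00 payment: R$17,726.2281… − R$5,400.00 = R$12,326.2281…
Balance at month 18: R$12,326.2281… × (1 + 0.014)^2 = R$12,673.7784…
Penalty: 18 × 1.75% × R$20,809.00 = R$6,554.84…
Final settlement = outstanding balance + penalty = R$12,673.7784… + R$6,554.84… = R$19,228.61

R$19,228.61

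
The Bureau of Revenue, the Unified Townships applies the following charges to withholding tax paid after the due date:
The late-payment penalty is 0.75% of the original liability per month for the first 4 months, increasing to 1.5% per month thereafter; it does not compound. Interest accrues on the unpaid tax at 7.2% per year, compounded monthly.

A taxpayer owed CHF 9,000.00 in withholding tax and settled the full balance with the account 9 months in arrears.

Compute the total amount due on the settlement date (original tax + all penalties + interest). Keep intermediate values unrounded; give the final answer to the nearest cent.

Penalty, months 1–4: 4 × 0.75% × CHF 9,000.00 = CHF 270.00
Penalty, months 5–9: 5 × 1.5% × CHF 9,000.00 = CHF 675.00
Interest (7.2%/yr ÷ 12 = 0.6%/month): CHF 9,000.00 × ((1 + 0.006)^9 − 1) = CHF 497.8288…
Total = CHF 9,000.00 + CHF 945.0000 + CHF 497.8288… = CHF 10,442.83

CHF 10,442.83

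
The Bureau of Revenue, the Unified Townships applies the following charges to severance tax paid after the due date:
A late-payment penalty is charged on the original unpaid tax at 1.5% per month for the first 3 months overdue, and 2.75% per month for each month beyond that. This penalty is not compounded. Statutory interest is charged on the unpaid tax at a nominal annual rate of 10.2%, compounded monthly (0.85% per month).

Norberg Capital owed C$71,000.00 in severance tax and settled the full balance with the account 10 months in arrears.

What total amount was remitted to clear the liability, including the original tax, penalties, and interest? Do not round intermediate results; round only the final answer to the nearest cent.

Penalty, months 1–3: 3 × 1.5% × C$71,000.00 = C$3,195.00
Penalty, months 4–10: 7 × 2.75% × C$71,000.00 = C$13,667.50
Interest: C$71,000.00 × ((1 + 0.0085)^10 − 1) = C$71,000.00 × 0.0883261… = C$6,271.1497…
Total = C$71,000.00 + C$16,862.5000 + C$6,271.1497… = C$94,133.65

C$94,133.65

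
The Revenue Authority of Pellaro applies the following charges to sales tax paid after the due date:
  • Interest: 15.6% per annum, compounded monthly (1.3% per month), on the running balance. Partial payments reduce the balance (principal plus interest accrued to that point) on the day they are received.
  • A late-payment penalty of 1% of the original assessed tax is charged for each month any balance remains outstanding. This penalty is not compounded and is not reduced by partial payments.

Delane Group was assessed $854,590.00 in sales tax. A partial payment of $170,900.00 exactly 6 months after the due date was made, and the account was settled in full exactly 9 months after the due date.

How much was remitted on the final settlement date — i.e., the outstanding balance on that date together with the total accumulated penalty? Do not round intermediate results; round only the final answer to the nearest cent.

Balance at month 6: $854,590.0000 × (1 + 0.013)^6 = $923,452.3244…
After $170,900.00 payment: $923,452.3244… − $170,900.00 = $752,552.3244…
Balance at month 9: $752,552.3244… × (1 + 0.013)^3 = $782,285.0624…
Penalty: 9 × 1% × $854,590.00 = $76,913.10
Final settlement = outstanding balance + penalty = $782,285.0624… + $76,913.10 = $859,198.16

$859,198.16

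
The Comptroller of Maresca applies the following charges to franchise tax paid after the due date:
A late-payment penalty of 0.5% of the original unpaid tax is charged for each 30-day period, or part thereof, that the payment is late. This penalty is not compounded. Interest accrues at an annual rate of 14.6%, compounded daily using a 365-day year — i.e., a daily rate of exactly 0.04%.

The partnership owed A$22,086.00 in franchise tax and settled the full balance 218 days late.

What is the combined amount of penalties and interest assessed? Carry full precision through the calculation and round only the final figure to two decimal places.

A$2,895.38

Penalty periods: ⌈218/30⌉ = 8; penalty = 8 × 0.5% × A$22,086.00 = A$883.44
Interest: A$22,086.00 × ((1 + 0.0004)^218 − 1) = A$22,086.00 × 0.09109586… = A$2,011.9431…
Penalties + interest = A$883.4400 + A$2,011.9431… = A$2,895.38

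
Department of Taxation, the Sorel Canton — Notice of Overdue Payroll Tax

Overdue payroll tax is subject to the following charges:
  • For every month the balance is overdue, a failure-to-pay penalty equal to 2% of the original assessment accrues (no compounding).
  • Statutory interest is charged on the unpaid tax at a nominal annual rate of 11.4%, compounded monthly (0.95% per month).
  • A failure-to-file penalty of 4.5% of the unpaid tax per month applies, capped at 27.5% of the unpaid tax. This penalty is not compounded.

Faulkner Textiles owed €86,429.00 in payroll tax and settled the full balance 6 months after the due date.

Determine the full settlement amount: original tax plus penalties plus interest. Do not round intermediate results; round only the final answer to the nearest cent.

€125,181.26

Failure-to-file: 6 × 4.5% × €86,429.00 = €23,335.83 (under the 27.5% cap)
Failure-to-pay penalty: 6 × 2% × €86,429.00 = €10,371.48
Interest: €86,429.00 × ((1 + 0.0095)^6 − 1) = €86,429.00 × 0.0583710… = €5,044.9489…
Total = €86,429.00 + €33,707.3100 + €5,044.9489… = €125,181.26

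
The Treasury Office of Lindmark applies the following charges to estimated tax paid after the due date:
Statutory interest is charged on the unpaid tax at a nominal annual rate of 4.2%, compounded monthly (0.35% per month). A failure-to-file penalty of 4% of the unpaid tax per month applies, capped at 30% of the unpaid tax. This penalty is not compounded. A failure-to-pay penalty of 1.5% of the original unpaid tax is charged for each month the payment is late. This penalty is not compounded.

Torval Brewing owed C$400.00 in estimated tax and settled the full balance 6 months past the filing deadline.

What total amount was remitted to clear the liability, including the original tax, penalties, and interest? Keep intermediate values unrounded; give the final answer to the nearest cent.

C$540.47

Failure-to-file: 6 × 4% × C$400.00 = C$96.00 (under the 30% cap)
Failure-to-pay penalty = 1.5% × C$400.00 × 6 mo = C$36.00
Interest: C$400.00 × ((1 + 0.0035)^6 − 1) = C$400.00 × 0.0211846… = C$8.4738…
Total = C$400.00 + C$132.0000 + C$8.4738… = C$540.47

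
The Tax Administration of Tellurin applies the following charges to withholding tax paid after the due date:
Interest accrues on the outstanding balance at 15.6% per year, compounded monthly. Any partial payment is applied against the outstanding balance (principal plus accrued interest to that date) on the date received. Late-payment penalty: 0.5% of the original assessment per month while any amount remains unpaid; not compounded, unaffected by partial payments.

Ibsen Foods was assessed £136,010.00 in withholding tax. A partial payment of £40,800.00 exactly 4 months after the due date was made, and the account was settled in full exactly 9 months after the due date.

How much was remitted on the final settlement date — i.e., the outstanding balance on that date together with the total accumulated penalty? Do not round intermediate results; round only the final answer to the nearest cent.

£115,374.85

Monthly rate = 15.6% ÷ 12 = 1.3%
Balance at month 4: £136,010.0000 × (1 + 0.013)^4 = £143,221.6333…
After £40,800.00 payment: £143,221.6333… − £40,800.00 = £102,421.6333…
Balance at month 9: £102,421.6333… × (1 + 0.013)^5 = £109,254.3969…
Penalty: 9 × 0.5% × £136,010.00 = £6,120.45
Final settlement = outstanding balance + penalty = £109,254.3969… + £6,120.45 = £115,374.85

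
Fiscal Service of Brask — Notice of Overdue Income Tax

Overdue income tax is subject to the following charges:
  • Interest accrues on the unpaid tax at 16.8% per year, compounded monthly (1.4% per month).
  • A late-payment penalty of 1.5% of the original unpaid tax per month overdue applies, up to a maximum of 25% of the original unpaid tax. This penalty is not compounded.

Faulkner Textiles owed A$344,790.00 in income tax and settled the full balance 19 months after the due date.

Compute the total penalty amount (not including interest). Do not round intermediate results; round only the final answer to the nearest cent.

A$86,197.50

Penalty (uncapped): 19 × 1.5% × A$344,790.00 = A$98,265.15; cap = 25% × A$344,790.00 = A$86,197.50 → penalty = A$86,197.50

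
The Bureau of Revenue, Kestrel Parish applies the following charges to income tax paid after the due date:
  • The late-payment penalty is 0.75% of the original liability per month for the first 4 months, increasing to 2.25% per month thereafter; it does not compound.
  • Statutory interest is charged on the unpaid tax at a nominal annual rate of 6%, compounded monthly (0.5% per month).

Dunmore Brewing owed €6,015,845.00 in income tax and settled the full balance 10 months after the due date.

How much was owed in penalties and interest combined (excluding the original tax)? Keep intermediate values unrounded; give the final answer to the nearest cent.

Penalty, months 1–4: 4 × 0.75% × €6,015,845.00 = €180,475.35
Penalty, months 5–10: 6 × 2.25% × €6,015,845.00 = €812,139.08…
Interest: €6,015,845.00 × ((1 + 0.005)^10 − 1) = €6,015,845.00 × 0.0511401… = €307,651.1076…
Penalties + interest = €992,614.4250 + €307,651.1076… = €1,300,265.53

€1,300,265.53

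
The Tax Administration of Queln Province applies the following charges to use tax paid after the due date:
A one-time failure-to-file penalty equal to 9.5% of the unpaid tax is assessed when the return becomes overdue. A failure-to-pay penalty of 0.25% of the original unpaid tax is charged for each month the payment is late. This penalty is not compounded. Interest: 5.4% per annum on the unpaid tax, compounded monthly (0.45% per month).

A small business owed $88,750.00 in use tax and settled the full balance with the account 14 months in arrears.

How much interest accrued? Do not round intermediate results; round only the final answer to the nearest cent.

Interest: $88,750.00 × ((1 + 0.0045)^14 − 1) = $88,750.00 × 0.0648763… = $5,757.7746…

$5,757.77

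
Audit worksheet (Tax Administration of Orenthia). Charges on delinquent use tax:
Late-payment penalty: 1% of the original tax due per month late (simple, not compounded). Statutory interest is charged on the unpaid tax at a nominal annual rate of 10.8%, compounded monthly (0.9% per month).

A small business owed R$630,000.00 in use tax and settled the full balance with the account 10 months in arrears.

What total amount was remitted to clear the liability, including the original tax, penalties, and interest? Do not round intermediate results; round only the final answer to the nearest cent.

R$752,052.34

Late-payment penalty: 10 × 1% × R$630,000.00 = R$63,000.00
Interest: R$630,000.00 × ((1 + 0.009)^10 − 1) = R$630,000.00 × 0.0937339… = R$59,052.3399…
Total = R$630,000.00 + R$63,000.0000 + R$59,052.3399… = R$752,052.34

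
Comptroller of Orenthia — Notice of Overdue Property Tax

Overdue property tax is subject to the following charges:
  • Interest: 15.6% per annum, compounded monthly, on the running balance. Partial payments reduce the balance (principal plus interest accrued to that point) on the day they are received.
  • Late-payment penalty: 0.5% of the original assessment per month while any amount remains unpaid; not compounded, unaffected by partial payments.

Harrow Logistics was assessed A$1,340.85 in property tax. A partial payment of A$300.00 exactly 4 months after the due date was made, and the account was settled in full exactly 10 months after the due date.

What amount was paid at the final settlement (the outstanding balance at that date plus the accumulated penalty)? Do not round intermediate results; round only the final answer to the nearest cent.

Monthly rate = 15.6% ÷ 12 = 1.3%
Balance at month 4: A$1,340.8500 × (1 + 0.013)^4 = A$1,411.9456…
After A$300.00 payment: A$1,411.9456… − A$300.00 = A$1,111.9456…
Balance at month 10: A$1,111.9456… × (1 + 0.013)^6 = A$1,201.5455…
Penalty: 10 × 0.5% × A$1,340.85 = A$67.04…
Final settlement = outstanding balance + penalty = A$1,201.5455… + A$67.04… = A$1,268.59

A$1,268.59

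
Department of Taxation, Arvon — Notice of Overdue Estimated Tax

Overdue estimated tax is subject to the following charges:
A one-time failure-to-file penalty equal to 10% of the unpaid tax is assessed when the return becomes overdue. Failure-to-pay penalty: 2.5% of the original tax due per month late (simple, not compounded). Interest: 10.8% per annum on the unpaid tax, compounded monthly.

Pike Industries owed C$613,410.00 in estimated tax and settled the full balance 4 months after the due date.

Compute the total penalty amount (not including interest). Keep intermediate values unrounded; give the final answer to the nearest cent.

Failure-to-file penalty: 10% × C$613,410.00 = C$61,341.00
Failure-to-pay penalty = 2.5% × C$613,410.00 × 4 mo = C$61,341.00
Total penalty = C$61,341.00 + C$61,341.00 = C$122,682.00

C$122,682.00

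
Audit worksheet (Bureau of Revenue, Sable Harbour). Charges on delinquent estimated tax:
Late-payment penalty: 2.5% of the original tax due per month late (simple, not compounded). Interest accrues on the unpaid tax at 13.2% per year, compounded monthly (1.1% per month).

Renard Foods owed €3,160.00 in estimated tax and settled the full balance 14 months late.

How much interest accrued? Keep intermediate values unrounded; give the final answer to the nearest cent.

€523.01

Interest: €3,160.00 × ((1 + 0.011)^14 − 1) = €3,160.00 × 0.1655105… = €523.0131…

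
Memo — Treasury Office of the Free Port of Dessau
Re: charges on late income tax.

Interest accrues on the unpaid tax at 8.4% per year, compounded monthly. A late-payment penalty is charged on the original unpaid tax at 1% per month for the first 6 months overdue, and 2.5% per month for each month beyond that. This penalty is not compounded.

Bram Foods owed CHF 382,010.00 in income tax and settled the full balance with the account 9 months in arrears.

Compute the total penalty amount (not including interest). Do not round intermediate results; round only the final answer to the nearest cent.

Penalty, months 1–6: 6 × 1% × CHF 382,010.00 = CHF 22,920.60
Penalty, months 7–9: 3 × 2.5% × CHF 382,010.00 = CHF 28,650.75
Total penalty = CHF 22,920.60 + CHF 28,650.75 = CHF 51,571.35

CHF 51,571.35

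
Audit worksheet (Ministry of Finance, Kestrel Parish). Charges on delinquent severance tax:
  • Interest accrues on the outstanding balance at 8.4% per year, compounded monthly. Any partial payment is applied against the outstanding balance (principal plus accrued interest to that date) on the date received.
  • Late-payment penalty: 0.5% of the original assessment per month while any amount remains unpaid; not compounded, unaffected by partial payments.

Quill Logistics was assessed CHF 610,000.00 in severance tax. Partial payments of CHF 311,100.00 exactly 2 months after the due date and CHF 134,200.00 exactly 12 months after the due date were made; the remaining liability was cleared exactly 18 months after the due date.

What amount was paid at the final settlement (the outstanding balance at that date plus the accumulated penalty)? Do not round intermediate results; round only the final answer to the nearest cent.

CHF 258,738.90

Monthly rate = 8.4% ÷ 12 = 0.7%
Balance at month 2: CHF 610,000.0000 × (1 + 0.007)^2 = CHF 618,569.8900
After CHF 311,100.00 payment: CHF 618,569.8900 − CHF 311,100.00 = CHF 307,469.8900
Balance at month 12: CHF 307,469.8900 × (1 + 0.007)^10 = CHF 329,683.5652…
After CHF 134,200.00 payment: CHF 329,683.5652… − CHF 134,200.00 = CHF 195,483.5652…
Balance at month 18: CHF 195,483.5652… × (1 + 0.007)^6 = CHF 203,838.9034…
Penalty: 18 × 0.5% × CHF 610,000.00 = CHF 54,900.00
Final settlement = outstanding balance + penalty = CHF 203,838.9034… + CHF 54,900.00 = CHF 258,738.90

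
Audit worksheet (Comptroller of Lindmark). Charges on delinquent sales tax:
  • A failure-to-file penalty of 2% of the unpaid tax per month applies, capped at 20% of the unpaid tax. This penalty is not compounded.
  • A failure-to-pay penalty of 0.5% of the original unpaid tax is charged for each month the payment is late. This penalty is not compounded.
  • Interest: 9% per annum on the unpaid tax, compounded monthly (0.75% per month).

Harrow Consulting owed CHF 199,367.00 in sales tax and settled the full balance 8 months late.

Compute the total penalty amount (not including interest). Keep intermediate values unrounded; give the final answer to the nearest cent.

CHF 39,873.40

Failure-to-file: 8 × 2% × CHF 199,367.00 = CHF 31,898.72 (under the 20% cap)
Failure-to-pay penalty = 0.5% × CHF 199,367.00 × 8 mo = CHF 7,974.68
Total penalty = CHF 31,898.72 + CHF 7,974.68 = CHF 39,873.40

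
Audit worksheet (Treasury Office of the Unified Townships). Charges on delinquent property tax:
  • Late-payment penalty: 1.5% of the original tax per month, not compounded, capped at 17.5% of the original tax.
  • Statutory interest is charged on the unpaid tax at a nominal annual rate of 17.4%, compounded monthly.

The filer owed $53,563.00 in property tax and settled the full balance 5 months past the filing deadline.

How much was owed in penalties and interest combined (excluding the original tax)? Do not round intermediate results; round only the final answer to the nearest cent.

$8,014.80

Penalty: 5 × 1.5% × $53,563.00 = $4,017.23… (below the 17.5% cap of $9,373.53…)
Interest (17.4%/yr ÷ 12 = 1.45%/month): $53,563.00 × ((1 + 0.0145)^5 − 1) = $3,997.5785…
Penalties + interest = $4,017.2250 + $3,997.5785… = $8,014.80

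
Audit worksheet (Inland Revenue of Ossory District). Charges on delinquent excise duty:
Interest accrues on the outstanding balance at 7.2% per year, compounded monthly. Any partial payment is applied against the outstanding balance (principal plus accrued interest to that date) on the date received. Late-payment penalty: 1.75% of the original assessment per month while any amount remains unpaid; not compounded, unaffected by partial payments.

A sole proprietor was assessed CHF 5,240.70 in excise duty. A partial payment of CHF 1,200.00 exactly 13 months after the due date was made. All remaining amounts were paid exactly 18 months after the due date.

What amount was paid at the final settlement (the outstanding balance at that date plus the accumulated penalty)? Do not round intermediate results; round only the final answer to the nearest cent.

Monthly rate = 7.2% ÷ 12 = 0.6%
Balance at month 13: CHF 5,240.7000 × (1 + 0.006)^13 = CHF 5,664.5191…
After CHF 1,200.00 payment: CHF 5,664.5191… − CHF 1,200.00 = CHF 4,464.5191…
Balance at month 18: CHF 4,464.5191… × (1 + 0.006)^5 = CHF 4,600.0716…
Penalty: 18 × 1.75% × CHF 5,240.70 = CHF 1,650.82…
Final settlement = outstanding balance + penalty = CHF 4,600.0716… + CHF 1,650.82… = CHF 6,250.89

CHF 6,250.89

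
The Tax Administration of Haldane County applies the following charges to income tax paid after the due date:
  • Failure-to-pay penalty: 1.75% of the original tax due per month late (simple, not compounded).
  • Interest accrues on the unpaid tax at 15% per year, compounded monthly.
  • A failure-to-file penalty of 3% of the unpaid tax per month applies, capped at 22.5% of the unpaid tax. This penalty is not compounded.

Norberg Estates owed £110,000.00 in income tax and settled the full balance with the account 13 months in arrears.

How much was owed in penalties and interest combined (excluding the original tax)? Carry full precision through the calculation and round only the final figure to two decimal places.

Failure-to-file: 13 × 3% × £110,000.00 = £42,900.00, capped at 22.5% × £110,000.00 = £24,750.00
Failure-to-pay penalty = 1.75% × £110,000.00 × 13 mo = £25,025.00
Interest (15%/yr ÷ 12 = 1.25%/month): £110,000.00 × ((1 + 0.0125)^13 − 1) = £19,279.0344…
Penalties + interest = £49,775.0000 + £19,279.0344… = £69,054.03

£69,054.03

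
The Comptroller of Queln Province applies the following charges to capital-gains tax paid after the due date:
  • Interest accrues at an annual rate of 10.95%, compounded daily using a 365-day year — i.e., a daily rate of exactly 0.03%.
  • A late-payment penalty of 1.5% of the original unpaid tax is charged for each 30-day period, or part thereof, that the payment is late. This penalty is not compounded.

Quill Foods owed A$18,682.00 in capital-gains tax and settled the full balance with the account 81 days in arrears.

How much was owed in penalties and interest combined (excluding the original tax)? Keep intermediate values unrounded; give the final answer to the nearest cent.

A$1,300.15

Penalty periods: ⌈81/30⌉ = 3; penalty = 3 × 1.5% × A$18,682.00 = A$840.69
Interest: A$18,682.00 × ((1 + 0.0003)^81 − 1) = A$18,682.00 × 0.02459392… = A$459.4636…
Penalties + interest = A$840.6900 + A$459.4636… = A$1,300.15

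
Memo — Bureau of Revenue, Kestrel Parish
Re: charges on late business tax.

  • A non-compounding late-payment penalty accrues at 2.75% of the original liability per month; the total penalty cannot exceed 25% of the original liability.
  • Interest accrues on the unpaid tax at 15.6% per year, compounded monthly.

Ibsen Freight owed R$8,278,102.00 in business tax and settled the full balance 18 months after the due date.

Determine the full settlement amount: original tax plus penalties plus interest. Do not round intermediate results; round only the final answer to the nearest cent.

Penalty (uncapped): 18 × 2.75% × R$8,278,102.00 = R$4,097,660.49; cap = 25% × R$8,278,102.00 = R$2,069,525.50 → penalty = R$2,069,525.50
Interest (15.6%/yr ÷ 12 = 1.3%/month): R$8,278,102.00 × ((1 + 0.013)^18 − 1) = R$2,166,713.9070…
Total = R$8,278,102.00 + R$2,069,525.5000 + R$2,166,713.9070… = R$12,514,341.41

R$12,514,341.41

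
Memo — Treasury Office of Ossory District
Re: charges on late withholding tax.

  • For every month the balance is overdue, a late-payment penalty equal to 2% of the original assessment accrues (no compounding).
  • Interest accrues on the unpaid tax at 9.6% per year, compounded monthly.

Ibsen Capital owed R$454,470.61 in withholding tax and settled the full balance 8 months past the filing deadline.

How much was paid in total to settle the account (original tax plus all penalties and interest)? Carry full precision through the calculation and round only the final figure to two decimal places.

Late-payment penalty: 8 × 2% × R$454,470.61 = R$72,715.30…
Interest (9.6%/yr ÷ 12 = 0.8%/month): R$454,470.61 × ((1 + 0.008)^8 − 1) = R$29,913.6921…
Total = R$454,470.61 + R$72,715.2976 + R$29,913.6921… = R$557,099.60

R$557,099.60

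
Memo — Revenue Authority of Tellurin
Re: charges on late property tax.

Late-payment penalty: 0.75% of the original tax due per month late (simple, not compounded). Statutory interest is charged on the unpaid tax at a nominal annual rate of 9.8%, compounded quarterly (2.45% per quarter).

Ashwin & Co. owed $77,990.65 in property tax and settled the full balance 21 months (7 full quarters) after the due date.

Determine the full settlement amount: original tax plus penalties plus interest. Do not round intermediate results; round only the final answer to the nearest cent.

Late-payment penalty = 0.75% × $77,990.65 × 21 mo = $12,283.53…
Interest: $77,990.65 × ((1 + 0.0245)^7 − 1) = $77,990.65 × 0.1846328… = $14,399.6291…
Total = $77,990.65 + $12,283.5274… + $14,399.6291… = $104,673.81

$104,673.81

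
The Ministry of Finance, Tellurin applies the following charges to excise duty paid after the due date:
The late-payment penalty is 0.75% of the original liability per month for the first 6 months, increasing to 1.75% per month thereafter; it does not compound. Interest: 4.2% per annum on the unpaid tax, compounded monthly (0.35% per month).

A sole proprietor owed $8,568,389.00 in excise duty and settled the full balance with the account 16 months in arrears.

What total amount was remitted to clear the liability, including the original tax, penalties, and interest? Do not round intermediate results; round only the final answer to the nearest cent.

$10,946,067.98

Penalty, months 1–6: 6 × 0.75% × $8,568,389.00 = $385,577.51…
Penalty, months 7–16: 10 × 1.75% × $8,568,389.00 = $1,499,468.08…
Interest: $8,568,389.00 × ((1 + 0.0035)^16 − 1) = $8,568,389.00 × 0.0574943… = $492,633.4028…
Total = $8,568,389.00 + $1,885,045.5800 + $492,633.4028… = $10,946,067.98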